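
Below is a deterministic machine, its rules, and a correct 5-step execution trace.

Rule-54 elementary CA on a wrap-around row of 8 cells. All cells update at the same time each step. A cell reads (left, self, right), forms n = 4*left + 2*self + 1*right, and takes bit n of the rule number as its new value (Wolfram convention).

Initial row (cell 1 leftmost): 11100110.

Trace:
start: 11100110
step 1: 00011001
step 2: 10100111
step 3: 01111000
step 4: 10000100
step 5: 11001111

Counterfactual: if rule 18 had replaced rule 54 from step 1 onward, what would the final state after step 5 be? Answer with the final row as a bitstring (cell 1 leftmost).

(re-executing steps 1..5 under rule 18; state before step 1: 11100110)
step 1: 00011000
step 2: 00100100
step 3: 01011010
step 4: 10000001
step 5: 01000010

01000010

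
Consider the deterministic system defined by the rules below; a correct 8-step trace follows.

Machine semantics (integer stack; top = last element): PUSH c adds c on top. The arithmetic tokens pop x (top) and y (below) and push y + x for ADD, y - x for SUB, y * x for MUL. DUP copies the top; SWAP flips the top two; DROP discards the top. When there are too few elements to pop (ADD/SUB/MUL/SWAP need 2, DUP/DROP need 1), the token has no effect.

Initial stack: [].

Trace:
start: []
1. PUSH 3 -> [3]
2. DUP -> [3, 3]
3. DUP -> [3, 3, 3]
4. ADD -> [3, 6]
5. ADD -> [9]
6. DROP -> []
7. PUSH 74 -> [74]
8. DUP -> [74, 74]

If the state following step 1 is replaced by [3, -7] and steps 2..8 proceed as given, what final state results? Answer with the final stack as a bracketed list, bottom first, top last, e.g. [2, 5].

state after step 1 := [3, -7]
2. DUP -> [3, -7, -7]
3. DUP -> [3, -7, -7, -7]
4. ADD -> [3, -7, -14]
5. ADD -> [3, -21]
6. DROP -> [3]
7. PUSH 74 -> [3, 74]
8. DUP -> [3, 74, 74]

[3, 74, 74]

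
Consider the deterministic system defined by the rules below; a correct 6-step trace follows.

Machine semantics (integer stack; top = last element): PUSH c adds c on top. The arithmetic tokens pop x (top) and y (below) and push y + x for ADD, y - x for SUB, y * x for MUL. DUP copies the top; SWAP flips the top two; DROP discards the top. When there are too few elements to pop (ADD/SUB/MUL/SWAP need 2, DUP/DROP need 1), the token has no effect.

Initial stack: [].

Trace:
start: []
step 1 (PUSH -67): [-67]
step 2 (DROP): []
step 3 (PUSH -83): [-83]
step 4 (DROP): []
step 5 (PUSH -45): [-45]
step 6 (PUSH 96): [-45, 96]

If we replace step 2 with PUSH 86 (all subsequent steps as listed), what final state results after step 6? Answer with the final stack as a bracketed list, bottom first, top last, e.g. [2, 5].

(re-executing from step 2 with the substitution; state before step 2: [-67])
step 2 (PUSH 86): [-67, 86]
step 3 (PUSH -83): [-67, 86, -83]
step 4 (DROP): [-67, 86]
step 5 (PUSH -45): [-67, 86, -45]
step 6 (PUSH 96): [-67, 86, -45, 96]

[-67, 86, -45, 96]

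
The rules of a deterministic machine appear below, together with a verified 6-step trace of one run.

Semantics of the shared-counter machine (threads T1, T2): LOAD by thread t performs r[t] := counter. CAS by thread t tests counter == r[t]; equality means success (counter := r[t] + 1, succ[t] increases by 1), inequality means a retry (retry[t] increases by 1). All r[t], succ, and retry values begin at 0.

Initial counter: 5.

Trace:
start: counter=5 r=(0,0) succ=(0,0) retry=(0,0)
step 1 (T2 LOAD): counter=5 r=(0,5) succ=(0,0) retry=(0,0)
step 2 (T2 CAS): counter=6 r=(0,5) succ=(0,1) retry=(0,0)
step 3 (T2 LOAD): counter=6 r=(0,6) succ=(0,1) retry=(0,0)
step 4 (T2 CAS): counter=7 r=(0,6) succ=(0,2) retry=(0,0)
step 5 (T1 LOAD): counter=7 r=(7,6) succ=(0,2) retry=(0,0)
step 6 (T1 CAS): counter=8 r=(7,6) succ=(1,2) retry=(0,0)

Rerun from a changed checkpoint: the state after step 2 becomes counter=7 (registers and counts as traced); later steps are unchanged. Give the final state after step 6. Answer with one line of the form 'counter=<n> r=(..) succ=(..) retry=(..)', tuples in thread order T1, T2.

counter=9 r=(8,7) succ=(1,2) retry=(0,0)

state after step 2 := counter=7 r=(0,5) succ=(0,1) retry=(0,0)
step 3 (T2 LOAD): counter=7 r=(0,7) succ=(0,1) retry=(0,0)
step 4 (T2 CAS): counter=8 r=(0,7) succ=(0,2) retry=(0,0)
step 5 (T1 LOAD): counter=8 r=(8,7) succ=(0,2) retry=(0,0)
step 6 (T1 CAS): counter=9 r=(8,7) succ=(1,2) retry=(0,0)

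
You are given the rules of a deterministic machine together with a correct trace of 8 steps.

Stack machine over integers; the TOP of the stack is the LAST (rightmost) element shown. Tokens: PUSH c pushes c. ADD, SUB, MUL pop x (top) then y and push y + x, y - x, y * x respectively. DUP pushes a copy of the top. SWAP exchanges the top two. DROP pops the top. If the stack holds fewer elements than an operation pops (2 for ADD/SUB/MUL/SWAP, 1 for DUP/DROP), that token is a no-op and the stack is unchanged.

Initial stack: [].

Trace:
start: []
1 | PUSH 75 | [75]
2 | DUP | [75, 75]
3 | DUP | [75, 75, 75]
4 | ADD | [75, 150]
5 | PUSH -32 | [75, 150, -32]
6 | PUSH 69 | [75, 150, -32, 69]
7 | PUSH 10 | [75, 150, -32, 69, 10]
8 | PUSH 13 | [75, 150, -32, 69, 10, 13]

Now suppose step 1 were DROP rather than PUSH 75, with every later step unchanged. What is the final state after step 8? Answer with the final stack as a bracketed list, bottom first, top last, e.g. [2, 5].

(re-executing from step 1 with the substitution; state before step 1: [])
1 | DROP | []
2 | DUP | []
3 | DUP | []
4 | ADD | []
5 | PUSH -32 | [-32]
6 | PUSH 69 | [-32, 69]
7 | PUSH 10 | [-32, 69, 10]
8 | PUSH 13 | [-32, 69, 10, 13]

[-32, 69, 10, 13]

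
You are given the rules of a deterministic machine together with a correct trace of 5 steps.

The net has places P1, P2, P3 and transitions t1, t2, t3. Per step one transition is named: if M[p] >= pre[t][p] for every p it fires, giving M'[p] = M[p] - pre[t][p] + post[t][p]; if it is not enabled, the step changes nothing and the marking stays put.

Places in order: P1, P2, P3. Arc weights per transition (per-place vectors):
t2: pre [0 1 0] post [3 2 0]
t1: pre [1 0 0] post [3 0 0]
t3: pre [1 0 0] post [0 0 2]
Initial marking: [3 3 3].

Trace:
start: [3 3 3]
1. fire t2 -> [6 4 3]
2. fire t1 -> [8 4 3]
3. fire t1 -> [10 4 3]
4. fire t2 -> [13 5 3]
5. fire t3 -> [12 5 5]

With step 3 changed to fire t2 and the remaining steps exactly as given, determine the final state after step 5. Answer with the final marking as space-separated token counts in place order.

13 6 5

(re-executing from step 3 with the substitution; state before step 3: [8 4 3])
3. fire t2 -> [11 5 3]
4. fire t2 -> [14 6 3]
5. fire t3 -> [13 6 5]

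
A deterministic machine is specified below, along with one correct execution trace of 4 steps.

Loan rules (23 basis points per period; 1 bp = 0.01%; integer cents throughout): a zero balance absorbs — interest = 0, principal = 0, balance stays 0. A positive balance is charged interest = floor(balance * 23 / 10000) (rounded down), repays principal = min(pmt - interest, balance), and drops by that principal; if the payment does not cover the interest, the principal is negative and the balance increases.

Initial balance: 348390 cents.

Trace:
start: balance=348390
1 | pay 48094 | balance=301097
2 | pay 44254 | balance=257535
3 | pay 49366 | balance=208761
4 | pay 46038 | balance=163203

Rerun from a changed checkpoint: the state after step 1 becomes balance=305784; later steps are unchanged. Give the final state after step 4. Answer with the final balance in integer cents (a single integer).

167922

state after step 1 := balance=305784
2 | pay 44254 | balance=262233
3 | pay 49366 | balance=213470
4 | pay 46038 | balance=167922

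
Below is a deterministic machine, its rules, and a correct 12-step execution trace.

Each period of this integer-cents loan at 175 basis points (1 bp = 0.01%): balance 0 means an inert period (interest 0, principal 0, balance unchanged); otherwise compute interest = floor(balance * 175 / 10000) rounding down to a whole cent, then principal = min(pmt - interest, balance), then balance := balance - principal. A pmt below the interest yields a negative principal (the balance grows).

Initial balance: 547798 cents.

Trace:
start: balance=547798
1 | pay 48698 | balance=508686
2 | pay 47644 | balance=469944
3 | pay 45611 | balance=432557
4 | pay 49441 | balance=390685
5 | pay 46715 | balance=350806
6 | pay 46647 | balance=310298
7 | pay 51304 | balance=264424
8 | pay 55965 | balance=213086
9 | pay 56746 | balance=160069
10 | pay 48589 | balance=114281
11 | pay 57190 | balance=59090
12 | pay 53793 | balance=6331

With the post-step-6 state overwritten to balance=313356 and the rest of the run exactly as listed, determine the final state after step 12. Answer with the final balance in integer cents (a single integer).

state after step 6 := balance=313356
7 | pay 51304 | balance=267535
8 | pay 55965 | balance=216251
9 | pay 56746 | balance=163289
10 | pay 48589 | balance=117557
11 | pay 57190 | balance=62424
12 | pay 53793 | balance=9723

9723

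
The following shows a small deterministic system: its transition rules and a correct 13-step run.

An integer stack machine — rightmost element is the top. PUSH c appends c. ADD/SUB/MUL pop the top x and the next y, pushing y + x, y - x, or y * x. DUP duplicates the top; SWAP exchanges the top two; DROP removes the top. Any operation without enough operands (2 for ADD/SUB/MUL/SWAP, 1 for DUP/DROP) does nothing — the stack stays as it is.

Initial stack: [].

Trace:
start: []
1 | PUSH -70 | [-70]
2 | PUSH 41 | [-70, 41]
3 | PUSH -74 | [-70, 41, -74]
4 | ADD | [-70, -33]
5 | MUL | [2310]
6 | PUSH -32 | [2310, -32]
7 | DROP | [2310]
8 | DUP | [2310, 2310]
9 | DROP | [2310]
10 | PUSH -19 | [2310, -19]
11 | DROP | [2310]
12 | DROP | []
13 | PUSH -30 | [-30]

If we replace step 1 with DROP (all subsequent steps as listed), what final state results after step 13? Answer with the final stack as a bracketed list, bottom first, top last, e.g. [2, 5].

[-30]

(re-executing from step 1 with the substitution; state before step 1: [])
1 | DROP | []
2 | PUSH 41 | [41]
3 | PUSH -74 | [41, -74]
4 | ADD | [-33]
5 | MUL | [-33]
6 | PUSH -32 | [-33, -32]
7 | DROP | [-33]
8 | DUP | [-33, -33]
9 | DROP | [-33]
10 | PUSH -19 | [-33, -19]
11 | DROP | [-33]
12 | DROP | []
13 | PUSH -30 | [-30]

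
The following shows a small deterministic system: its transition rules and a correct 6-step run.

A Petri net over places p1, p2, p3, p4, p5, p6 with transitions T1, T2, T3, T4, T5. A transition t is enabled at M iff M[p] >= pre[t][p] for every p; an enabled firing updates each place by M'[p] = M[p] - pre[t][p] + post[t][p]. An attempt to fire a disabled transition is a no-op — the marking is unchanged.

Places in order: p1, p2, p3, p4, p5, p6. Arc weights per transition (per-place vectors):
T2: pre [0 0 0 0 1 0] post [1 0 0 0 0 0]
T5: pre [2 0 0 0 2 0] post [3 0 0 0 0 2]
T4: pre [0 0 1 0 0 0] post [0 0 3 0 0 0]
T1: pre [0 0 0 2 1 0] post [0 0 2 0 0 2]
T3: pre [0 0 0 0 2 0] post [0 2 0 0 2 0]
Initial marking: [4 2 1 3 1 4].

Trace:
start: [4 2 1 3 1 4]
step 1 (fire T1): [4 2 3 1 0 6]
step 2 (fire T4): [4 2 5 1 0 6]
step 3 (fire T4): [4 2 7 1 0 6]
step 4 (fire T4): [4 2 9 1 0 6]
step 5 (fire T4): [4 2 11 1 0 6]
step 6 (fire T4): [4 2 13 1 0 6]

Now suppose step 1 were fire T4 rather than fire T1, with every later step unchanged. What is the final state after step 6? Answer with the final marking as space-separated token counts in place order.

4 2 13 3 1 4

(re-executing from step 1 with the substitution; state before step 1: [4 2 1 3 1 4])
step 1 (fire T4): [4 2 3 3 1 4]
step 2 (fire T4): [4 2 5 3 1 4]
step 3 (fire T4): [4 2 7 3 1 4]
step 4 (fire T4): [4 2 9 3 1 4]
step 5 (fire T4): [4 2 11 3 1 4]
step 6 (fire T4): [4 2 13 3 1 4]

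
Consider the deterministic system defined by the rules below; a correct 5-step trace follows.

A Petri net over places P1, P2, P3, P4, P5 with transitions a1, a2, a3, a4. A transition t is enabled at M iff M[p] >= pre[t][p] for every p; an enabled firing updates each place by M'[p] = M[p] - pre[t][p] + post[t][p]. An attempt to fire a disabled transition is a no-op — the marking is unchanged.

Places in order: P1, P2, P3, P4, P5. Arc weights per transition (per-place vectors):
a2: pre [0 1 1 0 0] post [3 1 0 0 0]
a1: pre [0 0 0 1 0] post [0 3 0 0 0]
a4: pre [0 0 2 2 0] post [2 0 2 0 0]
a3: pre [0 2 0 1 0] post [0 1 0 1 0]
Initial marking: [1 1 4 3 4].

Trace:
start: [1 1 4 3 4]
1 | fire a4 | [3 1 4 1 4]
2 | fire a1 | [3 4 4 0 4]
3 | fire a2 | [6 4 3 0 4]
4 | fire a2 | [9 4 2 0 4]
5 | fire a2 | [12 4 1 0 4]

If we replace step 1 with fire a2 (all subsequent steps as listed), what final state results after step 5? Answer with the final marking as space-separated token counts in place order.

(re-executing from step 1 with the substitution; state before step 1: [1 1 4 3 4])
1 | fire a2 | [4 1 3 3 4]
2 | fire a1 | [4 4 3 2 4]
3 | fire a2 | [7 4 2 2 4]
4 | fire a2 | [10 4 1 2 4]
5 | fire a2 | [13 4 0 2 4]

13 4 0 2 4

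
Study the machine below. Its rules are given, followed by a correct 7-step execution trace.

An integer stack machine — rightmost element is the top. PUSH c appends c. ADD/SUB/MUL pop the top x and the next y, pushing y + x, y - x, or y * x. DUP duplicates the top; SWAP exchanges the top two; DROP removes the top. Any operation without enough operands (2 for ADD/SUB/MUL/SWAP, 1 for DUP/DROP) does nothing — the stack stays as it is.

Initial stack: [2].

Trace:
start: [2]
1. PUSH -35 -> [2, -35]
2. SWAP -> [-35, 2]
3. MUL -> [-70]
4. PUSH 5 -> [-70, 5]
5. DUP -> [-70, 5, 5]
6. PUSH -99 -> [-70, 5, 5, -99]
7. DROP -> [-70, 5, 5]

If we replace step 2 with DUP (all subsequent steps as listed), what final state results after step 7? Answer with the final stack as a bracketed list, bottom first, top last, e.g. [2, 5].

(re-executing from step 2 with the substitution; state before step 2: [2, -35])
2. DUP -> [2, -35, -35]
3. MUL -> [2, 1225]
4. PUSH 5 -> [2, 1225, 5]
5. DUP -> [2, 1225, 5, 5]
6. PUSH -99 -> [2, 1225, 5, 5, -99]
7. DROP -> [2, 1225, 5, 5]

[2, 1225, 5, 5]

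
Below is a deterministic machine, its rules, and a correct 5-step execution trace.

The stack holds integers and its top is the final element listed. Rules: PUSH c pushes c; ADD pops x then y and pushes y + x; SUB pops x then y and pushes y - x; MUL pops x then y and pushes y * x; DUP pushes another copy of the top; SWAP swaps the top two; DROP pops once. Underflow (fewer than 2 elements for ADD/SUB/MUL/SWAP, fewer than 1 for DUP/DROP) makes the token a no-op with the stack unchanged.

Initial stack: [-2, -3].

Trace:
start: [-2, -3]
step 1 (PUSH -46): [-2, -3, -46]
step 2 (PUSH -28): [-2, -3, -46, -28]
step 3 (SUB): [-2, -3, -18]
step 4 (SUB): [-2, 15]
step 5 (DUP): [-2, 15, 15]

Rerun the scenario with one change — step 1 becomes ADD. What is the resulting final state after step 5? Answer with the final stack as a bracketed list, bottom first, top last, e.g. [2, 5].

[23, 23]

(re-executing from step 1 with the substitution; state before step 1: [-2, -3])
step 1 (ADD): [-5]
step 2 (PUSH -28): [-5, -28]
step 3 (SUB): [23]
step 4 (SUB): [23]
step 5 (DUP): [23, 23]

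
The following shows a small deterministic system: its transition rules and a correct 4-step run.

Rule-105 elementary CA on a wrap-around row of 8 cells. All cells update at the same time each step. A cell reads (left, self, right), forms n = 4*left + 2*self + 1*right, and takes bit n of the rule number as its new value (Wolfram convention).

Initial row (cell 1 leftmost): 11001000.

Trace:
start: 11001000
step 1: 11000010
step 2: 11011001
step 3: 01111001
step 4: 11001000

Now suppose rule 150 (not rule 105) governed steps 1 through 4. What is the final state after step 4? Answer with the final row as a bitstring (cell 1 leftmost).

11001000

(re-executing steps 1..4 under rule 150; state before step 1: 11001000)
step 1: 00111101
step 2: 11011001
step 3: 10000110
step 4: 11001000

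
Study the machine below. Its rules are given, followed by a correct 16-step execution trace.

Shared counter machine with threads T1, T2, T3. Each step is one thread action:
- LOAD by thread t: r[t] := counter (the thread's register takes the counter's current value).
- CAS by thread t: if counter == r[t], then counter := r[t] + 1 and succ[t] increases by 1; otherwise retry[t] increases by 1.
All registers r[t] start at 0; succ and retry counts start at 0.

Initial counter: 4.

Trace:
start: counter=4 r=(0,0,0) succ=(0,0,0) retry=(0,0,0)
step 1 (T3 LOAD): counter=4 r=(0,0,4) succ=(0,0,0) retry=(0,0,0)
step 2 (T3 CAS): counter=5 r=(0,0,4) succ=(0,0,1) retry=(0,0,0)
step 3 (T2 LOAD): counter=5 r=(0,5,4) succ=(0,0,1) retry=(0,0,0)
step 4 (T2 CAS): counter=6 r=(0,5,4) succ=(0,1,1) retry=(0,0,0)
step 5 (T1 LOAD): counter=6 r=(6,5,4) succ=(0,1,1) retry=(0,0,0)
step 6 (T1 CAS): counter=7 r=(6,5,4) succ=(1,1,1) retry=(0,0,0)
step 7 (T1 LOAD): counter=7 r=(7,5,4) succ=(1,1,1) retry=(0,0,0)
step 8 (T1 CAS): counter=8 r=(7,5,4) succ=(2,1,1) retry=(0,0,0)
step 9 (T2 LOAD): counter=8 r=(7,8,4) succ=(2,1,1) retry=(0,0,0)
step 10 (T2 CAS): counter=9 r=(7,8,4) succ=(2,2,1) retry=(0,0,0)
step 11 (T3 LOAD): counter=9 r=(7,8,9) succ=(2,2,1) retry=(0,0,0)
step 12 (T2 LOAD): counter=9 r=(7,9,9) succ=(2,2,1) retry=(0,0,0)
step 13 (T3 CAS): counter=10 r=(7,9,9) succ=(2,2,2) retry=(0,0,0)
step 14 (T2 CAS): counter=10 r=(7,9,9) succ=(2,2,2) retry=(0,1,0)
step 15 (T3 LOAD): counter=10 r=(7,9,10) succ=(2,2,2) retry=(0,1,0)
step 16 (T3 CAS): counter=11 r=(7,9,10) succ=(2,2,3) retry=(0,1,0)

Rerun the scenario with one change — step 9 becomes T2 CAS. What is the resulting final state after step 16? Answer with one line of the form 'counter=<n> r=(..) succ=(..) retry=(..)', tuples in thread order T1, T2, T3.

(re-executing from step 9 with the substitution; state before step 9: counter=8 r=(7,5,4) succ=(2,1,1) retry=(0,0,0))
step 9 (T2 CAS): counter=8 r=(7,5,4) succ=(2,1,1) retry=(0,1,0)
step 10 (T2 CAS): counter=8 r=(7,5,4) succ=(2,1,1) retry=(0,2,0)
step 11 (T3 LOAD): counter=8 r=(7,5,8) succ=(2,1,1) retry=(0,2,0)
step 12 (T2 LOAD): counter=8 r=(7,8,8) succ=(2,1,1) retry=(0,2,0)
step 13 (T3 CAS): counter=9 r=(7,8,8) succ=(2,1,2) retry=(0,2,0)
step 14 (T2 CAS): counter=9 r=(7,8,8) succ=(2,1,2) retry=(0,3,0)
step 15 (T3 LOAD): counter=9 r=(7,8,9) succ=(2,1,2) retry=(0,3,0)
step 16 (T3 CAS): counter=10 r=(7,8,9) succ=(2,1,3) retry=(0,3,0)

counter=10 r=(7,8,9) succ=(2,1,3) retry=(0,3,0)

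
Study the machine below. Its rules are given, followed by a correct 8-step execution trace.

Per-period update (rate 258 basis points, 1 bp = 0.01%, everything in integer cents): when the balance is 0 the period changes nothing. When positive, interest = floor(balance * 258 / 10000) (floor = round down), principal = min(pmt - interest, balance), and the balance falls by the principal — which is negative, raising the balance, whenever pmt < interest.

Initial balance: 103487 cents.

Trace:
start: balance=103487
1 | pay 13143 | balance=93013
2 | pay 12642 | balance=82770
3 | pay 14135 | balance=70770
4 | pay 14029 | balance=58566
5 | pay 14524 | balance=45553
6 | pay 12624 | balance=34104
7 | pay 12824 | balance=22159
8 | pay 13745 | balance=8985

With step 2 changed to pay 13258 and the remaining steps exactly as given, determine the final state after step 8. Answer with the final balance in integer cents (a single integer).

8268

(re-executing from step 2 with the substitution; state before step 2: balance=93013)
2 | pay 13258 | balance=82154
3 | pay 14135 | balance=70138
4 | pay 14029 | balance=57918
5 | pay 14524 | balance=44888
6 | pay 12624 | balance=33422
7 | pay 12824 | balance=21460
8 | pay 13745 | balance=8268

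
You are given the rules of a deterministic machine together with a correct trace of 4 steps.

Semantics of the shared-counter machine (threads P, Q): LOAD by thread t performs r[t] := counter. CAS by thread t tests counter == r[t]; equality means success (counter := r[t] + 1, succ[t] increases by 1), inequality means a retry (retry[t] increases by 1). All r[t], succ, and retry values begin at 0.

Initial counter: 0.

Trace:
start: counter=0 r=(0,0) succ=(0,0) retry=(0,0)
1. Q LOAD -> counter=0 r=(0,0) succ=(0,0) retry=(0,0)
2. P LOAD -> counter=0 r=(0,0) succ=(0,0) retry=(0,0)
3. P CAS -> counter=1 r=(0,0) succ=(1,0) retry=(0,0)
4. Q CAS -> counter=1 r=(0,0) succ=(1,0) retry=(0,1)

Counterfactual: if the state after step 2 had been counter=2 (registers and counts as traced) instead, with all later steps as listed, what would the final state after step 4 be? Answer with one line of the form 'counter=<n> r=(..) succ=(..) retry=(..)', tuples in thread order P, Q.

counter=2 r=(0,0) succ=(0,0) retry=(1,1)

state after step 2 := counter=2 r=(0,0) succ=(0,0) retry=(0,0)
3. P CAS -> counter=2 r=(0,0) succ=(0,0) retry=(1,0)
4. Q CAS -> counter=2 r=(0,0) succ=(0,0) retry=(1,1)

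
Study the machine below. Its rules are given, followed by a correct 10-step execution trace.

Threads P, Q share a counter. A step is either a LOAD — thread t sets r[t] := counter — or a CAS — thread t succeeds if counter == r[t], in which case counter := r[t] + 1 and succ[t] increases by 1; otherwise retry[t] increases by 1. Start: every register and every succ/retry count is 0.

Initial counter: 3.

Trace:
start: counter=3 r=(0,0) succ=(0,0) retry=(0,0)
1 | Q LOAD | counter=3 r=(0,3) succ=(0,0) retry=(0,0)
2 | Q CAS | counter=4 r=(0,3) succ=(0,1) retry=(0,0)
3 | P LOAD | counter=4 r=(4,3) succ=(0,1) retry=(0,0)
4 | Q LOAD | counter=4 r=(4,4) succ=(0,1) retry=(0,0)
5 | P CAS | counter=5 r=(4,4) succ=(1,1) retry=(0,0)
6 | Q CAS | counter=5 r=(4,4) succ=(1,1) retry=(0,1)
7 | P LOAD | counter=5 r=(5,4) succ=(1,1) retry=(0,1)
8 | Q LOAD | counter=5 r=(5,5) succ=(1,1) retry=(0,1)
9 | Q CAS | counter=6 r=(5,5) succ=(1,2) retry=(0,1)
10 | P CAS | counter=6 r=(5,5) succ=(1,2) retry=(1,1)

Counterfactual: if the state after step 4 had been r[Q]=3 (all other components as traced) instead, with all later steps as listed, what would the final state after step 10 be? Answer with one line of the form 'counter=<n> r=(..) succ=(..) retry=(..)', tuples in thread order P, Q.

state after step 4 := counter=4 r=(4,3) succ=(0,1) retry=(0,0)
5 | P CAS | counter=5 r=(4,3) succ=(1,1) retry=(0,0)
6 | Q CAS | counter=5 r=(4,3) succ=(1,1) retry=(0,1)
7 | P LOAD | counter=5 r=(5,3) succ=(1,1) retry=(0,1)
8 | Q LOAD | counter=5 r=(5,5) succ=(1,1) retry=(0,1)
9 | Q CAS | counter=6 r=(5,5) succ=(1,2) retry=(0,1)
10 | P CAS | counter=6 r=(5,5) succ=(1,2) retry=(1,1)

counter=6 r=(5,5) succ=(1,2) retry=(1,1)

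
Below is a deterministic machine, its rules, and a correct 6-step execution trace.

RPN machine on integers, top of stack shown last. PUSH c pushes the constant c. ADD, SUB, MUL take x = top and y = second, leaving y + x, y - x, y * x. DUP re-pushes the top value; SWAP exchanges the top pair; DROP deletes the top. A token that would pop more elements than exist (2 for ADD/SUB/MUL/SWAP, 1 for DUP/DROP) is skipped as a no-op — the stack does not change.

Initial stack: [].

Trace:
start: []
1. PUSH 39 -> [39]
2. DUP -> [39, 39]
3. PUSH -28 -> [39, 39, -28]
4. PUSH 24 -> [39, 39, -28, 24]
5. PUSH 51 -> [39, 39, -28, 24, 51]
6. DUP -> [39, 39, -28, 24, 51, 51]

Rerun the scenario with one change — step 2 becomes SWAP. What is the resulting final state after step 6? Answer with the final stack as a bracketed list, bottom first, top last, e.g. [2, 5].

(re-executing from step 2 with the substitution; state before step 2: [39])
2. SWAP -> [39]
3. PUSH -28 -> [39, -28]
4. PUSH 24 -> [39, -28, 24]
5. PUSH 51 -> [39, -28, 24, 51]
6. DUP -> [39, -28, 24, 51, 51]

[39, -28, 24, 51, 51]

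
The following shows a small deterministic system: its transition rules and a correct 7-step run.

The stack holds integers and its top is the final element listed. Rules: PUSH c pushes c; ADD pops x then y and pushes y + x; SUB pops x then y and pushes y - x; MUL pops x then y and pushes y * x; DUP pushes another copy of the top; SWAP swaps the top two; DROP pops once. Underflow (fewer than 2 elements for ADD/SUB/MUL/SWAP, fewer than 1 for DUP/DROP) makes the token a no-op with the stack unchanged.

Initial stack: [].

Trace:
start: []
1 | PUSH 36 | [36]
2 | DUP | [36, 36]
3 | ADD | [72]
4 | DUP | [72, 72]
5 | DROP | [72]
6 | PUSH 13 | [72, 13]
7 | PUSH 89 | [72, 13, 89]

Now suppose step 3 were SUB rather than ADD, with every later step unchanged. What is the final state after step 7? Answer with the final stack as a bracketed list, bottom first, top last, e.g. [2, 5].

(re-executing from step 3 with the substitution; state before step 3: [36, 36])
3 | SUB | [0]
4 | DUP | [0, 0]
5 | DROP | [0]
6 | PUSH 13 | [0, 13]
7 | PUSH 89 | [0, 13, 89]

[0, 13, 89]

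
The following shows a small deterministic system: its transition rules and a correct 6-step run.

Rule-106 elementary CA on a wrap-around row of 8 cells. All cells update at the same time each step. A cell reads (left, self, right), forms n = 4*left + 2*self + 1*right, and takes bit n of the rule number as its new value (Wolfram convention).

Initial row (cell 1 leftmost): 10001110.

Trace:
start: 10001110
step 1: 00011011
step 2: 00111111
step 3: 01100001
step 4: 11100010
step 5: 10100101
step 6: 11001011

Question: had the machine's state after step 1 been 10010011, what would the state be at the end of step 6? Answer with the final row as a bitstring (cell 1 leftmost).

11101110

state after step 1 := 10010011
step 2: 10100110
step 3: 01001111
step 4: 10011001
step 5: 10111011
step 6: 11101110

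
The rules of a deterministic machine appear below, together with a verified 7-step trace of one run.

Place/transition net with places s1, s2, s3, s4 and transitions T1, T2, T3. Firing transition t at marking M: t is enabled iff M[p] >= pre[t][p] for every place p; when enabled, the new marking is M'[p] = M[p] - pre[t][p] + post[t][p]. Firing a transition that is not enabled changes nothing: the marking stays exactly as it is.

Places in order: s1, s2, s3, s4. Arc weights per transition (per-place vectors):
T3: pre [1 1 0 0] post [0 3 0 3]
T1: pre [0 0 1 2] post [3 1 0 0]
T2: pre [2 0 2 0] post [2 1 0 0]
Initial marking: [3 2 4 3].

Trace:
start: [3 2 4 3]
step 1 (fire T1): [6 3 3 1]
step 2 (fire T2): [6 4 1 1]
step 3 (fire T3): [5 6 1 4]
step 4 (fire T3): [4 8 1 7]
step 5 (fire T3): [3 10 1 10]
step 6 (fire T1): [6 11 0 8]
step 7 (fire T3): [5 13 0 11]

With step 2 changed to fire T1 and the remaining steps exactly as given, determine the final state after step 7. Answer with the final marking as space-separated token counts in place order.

(re-executing from step 2 with the substitution; state before step 2: [6 3 3 1])
step 2 (fire T1): [6 3 3 1]
step 3 (fire T3): [5 5 3 4]
step 4 (fire T3): [4 7 3 7]
step 5 (fire T3): [3 9 3 10]
step 6 (fire T1): [6 10 2 8]
step 7 (fire T3): [5 12 2 11]

5 12 2 11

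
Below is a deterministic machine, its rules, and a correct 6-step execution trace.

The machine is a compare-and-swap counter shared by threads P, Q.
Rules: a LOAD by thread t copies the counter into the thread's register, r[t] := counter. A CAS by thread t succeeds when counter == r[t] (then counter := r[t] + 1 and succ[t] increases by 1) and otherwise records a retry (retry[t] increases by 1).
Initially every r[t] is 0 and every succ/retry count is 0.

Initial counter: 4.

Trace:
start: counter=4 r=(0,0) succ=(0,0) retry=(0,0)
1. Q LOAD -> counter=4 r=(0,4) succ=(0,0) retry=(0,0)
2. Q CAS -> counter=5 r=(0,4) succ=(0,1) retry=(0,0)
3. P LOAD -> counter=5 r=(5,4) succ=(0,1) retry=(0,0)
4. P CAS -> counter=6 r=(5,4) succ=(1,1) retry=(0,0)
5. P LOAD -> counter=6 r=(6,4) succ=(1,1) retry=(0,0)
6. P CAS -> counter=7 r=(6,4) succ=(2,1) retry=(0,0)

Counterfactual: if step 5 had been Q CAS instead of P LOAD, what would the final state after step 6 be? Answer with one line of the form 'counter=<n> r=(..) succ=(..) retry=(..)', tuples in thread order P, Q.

counter=6 r=(5,4) succ=(1,1) retry=(1,1)

(re-executing from step 5 with the substitution; state before step 5: counter=6 r=(5,4) succ=(1,1) retry=(0,0))
5. Q CAS -> counter=6 r=(5,4) succ=(1,1) retry=(0,1)
6. P CAS -> counter=6 r=(5,4) succ=(1,1) retry=(1,1)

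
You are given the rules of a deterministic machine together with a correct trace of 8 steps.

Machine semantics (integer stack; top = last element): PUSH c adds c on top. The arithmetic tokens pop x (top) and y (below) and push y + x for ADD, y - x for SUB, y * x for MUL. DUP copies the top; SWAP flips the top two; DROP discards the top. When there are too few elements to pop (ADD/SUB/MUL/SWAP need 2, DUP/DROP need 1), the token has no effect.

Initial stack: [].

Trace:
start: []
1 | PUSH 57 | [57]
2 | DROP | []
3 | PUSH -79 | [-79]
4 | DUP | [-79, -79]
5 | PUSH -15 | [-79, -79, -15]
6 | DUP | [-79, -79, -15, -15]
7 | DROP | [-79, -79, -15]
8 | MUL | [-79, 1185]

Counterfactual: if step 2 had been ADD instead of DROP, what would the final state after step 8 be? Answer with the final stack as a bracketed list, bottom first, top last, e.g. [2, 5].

[57, -79, 1185]

(re-executing from step 2 with the substitution; state before step 2: [57])
2 | ADD | [57]
3 | PUSH -79 | [57, -79]
4 | DUP | [57, -79, -79]
5 | PUSH -15 | [57, -79, -79, -15]
6 | DUP | [57, -79, -79, -15, -15]
7 | DROP | [57, -79, -79, -15]
8 | MUL | [57, -79, 1185]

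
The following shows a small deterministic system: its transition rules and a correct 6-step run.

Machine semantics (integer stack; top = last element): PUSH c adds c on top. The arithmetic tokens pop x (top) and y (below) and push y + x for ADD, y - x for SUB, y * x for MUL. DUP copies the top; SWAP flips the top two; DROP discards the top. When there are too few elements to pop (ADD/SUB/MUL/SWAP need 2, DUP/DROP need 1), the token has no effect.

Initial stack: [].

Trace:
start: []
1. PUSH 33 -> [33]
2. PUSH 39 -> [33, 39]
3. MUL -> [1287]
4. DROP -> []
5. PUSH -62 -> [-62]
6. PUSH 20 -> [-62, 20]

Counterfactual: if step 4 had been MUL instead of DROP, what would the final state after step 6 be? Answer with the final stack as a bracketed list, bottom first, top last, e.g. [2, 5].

[1287, -62, 20]

(re-executing from step 4 with the substitution; state before step 4: [1287])
4. MUL -> [1287]
5. PUSH -62 -> [1287, -62]
6. PUSH 20 -> [1287, -62, 20]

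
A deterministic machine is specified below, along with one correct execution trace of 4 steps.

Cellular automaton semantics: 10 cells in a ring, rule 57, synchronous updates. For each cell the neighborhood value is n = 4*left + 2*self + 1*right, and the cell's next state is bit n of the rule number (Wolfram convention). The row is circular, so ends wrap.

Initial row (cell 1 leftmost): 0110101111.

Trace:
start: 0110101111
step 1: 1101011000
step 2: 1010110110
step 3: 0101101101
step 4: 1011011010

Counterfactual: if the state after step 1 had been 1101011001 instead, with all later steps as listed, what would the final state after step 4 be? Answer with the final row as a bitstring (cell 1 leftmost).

state after step 1 := 1101011001
step 2: 0010110101
step 3: 1001101010
step 4: 0101010101

0101010101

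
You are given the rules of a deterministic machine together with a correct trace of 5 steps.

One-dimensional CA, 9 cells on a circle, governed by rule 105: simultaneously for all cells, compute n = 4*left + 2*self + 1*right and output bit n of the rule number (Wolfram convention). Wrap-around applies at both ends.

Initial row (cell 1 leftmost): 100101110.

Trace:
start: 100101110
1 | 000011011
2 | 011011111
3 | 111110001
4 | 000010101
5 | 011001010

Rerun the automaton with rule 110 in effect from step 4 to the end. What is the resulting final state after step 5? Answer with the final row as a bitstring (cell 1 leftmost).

(re-executing steps 4..5 under rule 110; state before step 4: 111110001)
4 | 000010011
5 | 000110111

000110111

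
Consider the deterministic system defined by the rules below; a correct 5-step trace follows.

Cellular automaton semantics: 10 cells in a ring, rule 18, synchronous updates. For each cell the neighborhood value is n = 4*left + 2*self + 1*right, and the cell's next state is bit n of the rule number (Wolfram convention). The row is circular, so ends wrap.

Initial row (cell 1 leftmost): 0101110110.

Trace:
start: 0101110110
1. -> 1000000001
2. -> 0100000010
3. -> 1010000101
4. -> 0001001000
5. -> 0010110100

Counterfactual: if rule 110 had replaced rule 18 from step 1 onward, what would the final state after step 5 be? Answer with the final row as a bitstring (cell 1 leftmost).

0000000000

(re-executing steps 1..5 under rule 110; state before step 1: 0101110110)
1. -> 1111011110
2. -> 1001110011
3. -> 1011010110
4. -> 1111111111
5. -> 0000000000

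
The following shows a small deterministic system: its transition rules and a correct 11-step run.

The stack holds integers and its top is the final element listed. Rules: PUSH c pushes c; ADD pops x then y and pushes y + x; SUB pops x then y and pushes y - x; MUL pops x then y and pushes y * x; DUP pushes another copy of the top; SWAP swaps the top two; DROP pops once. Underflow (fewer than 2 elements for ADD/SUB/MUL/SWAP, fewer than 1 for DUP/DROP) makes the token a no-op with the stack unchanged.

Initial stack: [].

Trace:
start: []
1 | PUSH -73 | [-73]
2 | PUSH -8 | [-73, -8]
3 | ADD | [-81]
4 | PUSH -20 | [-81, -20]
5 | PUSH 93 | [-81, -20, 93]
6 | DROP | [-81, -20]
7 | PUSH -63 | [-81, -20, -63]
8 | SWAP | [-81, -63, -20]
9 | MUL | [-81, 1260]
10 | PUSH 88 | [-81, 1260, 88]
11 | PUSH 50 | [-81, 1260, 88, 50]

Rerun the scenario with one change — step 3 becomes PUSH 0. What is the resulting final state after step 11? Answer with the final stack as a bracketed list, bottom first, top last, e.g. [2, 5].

[-73, -8, 0, 1260, 88, 50]

(re-executing from step 3 with the substitution; state before step 3: [-73, -8])
3 | PUSH 0 | [-73, -8, 0]
4 | PUSH -20 | [-73, -8, 0, -20]
5 | PUSH 93 | [-73, -8, 0, -20, 93]
6 | DROP | [-73, -8, 0, -20]
7 | PUSH -63 | [-73, -8, 0, -20, -63]
8 | SWAP | [-73, -8, 0, -63, -20]
9 | MUL | [-73, -8, 0, 1260]
10 | PUSH 88 | [-73, -8, 0, 1260, 88]
11 | PUSH 50 | [-73, -8, 0, 1260, 88, 50]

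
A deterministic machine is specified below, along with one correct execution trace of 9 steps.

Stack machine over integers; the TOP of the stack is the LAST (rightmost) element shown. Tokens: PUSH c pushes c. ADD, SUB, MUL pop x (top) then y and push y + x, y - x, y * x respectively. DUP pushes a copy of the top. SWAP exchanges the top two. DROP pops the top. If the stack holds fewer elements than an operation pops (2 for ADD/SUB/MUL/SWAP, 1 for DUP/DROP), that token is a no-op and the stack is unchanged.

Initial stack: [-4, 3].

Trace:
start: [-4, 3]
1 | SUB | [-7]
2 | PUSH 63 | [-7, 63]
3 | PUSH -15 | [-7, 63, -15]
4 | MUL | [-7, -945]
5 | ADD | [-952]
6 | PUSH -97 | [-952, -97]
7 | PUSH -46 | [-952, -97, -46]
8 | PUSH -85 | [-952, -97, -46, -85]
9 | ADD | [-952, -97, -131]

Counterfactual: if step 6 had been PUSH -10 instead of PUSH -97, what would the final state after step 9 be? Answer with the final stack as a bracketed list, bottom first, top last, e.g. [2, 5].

(re-executing from step 6 with the substitution; state before step 6: [-952])
6 | PUSH -10 | [-952, -10]
7 | PUSH -46 | [-952, -10, -46]
8 | PUSH -85 | [-952, -10, -46, -85]
9 | ADD | [-952, -10, -131]

[-952, -10, -131]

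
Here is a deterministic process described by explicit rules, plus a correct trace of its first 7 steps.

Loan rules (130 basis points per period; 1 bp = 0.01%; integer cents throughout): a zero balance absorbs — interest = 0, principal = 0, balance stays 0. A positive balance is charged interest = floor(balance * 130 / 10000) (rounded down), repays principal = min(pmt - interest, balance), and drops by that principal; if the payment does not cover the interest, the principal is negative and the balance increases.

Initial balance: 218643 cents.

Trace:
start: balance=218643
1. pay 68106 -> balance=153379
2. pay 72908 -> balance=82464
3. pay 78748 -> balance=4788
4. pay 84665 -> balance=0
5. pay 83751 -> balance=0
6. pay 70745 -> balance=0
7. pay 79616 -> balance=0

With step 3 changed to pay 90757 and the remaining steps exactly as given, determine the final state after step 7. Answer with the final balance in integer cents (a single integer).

0

(re-executing from step 3 with the substitution; state before step 3: balance=82464)
3. pay 90757 -> balance=0
4. pay 84665 -> balance=0
5. pay 83751 -> balance=0
6. pay 70745 -> balance=0
7. pay 79616 -> balance=0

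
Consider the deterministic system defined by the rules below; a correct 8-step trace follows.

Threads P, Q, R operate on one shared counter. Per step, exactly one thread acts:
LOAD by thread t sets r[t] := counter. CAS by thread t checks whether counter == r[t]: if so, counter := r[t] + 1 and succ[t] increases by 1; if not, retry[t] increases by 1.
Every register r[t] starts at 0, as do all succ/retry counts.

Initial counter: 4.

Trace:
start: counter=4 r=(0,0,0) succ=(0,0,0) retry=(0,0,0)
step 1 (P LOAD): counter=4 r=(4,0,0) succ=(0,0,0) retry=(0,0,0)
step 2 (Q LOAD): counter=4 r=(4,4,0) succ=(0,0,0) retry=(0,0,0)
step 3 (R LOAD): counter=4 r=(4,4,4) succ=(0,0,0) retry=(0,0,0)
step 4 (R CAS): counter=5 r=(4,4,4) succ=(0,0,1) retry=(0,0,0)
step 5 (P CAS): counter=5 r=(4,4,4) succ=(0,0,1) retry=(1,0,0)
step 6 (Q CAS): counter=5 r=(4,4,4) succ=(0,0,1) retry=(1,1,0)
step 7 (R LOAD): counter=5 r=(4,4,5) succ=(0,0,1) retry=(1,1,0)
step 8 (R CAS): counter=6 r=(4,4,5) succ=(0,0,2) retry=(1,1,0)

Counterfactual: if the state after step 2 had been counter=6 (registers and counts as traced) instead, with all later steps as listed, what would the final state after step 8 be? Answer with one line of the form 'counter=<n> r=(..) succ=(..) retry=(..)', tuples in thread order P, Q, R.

state after step 2 := counter=6 r=(4,4,0) succ=(0,0,0) retry=(0,0,0)
step 3 (R LOAD): counter=6 r=(4,4,6) succ=(0,0,0) retry=(0,0,0)
step 4 (R CAS): counter=7 r=(4,4,6) succ=(0,0,1) retry=(0,0,0)
step 5 (P CAS): counter=7 r=(4,4,6) succ=(0,0,1) retry=(1,0,0)
step 6 (Q CAS): counter=7 r=(4,4,6) succ=(0,0,1) retry=(1,1,0)
step 7 (R LOAD): counter=7 r=(4,4,7) succ=(0,0,1) retry=(1,1,0)
step 8 (R CAS): counter=8 r=(4,4,7) succ=(0,0,2) retry=(1,1,0)

counter=8 r=(4,4,7) succ=(0,0,2) retry=(1,1,0)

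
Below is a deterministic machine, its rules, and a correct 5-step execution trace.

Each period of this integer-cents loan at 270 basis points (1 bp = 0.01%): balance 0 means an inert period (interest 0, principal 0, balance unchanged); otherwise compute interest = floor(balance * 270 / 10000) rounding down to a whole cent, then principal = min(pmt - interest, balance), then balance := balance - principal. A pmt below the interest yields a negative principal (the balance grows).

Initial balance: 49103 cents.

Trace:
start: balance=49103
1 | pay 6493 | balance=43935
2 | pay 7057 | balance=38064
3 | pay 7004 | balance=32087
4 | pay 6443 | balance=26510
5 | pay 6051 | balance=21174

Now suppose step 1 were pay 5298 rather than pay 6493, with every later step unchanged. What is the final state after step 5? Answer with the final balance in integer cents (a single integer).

(re-executing from step 1 with the substitution; state before step 1: balance=49103)
1 | pay 5298 | balance=45130
2 | pay 7057 | balance=39291
3 | pay 7004 | balance=33347
4 | pay 6443 | balance=27804
5 | pay 6051 | balance=22503

22503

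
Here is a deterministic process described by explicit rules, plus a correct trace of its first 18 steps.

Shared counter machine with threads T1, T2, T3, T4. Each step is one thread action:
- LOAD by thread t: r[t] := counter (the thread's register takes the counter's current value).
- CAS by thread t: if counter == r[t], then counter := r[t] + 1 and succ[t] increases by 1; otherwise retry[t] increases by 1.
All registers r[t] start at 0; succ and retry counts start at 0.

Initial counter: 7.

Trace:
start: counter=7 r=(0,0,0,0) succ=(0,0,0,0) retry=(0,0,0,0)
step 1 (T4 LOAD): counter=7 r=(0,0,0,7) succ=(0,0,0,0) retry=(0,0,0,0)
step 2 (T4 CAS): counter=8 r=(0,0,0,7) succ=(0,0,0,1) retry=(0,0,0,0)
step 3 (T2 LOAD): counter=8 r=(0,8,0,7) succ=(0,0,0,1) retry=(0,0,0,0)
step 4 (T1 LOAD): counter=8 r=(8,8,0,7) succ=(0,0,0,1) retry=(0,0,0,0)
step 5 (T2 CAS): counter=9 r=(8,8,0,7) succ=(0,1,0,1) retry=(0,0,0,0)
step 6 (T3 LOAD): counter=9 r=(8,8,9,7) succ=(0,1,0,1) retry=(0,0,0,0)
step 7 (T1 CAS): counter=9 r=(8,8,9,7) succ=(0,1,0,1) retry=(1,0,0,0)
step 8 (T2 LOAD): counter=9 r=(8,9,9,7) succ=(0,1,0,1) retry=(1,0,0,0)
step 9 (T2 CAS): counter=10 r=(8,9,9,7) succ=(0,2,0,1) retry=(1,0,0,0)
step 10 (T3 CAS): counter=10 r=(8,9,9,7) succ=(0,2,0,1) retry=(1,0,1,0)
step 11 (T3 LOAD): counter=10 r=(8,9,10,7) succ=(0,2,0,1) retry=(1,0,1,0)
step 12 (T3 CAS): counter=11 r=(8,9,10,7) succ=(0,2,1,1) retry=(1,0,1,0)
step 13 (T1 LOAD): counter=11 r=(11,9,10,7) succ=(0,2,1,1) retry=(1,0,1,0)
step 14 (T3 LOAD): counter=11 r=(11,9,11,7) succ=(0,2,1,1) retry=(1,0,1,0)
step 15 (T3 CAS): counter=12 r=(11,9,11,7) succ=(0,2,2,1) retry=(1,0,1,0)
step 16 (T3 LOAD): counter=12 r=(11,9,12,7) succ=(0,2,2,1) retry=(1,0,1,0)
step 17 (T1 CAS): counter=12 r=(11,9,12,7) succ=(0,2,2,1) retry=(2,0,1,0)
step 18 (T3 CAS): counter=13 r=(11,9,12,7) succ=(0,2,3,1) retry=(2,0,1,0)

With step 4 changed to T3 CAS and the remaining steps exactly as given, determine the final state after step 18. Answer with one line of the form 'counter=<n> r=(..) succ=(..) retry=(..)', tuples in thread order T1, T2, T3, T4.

(re-executing from step 4 with the substitution; state before step 4: counter=8 r=(0,8,0,7) succ=(0,0,0,1) retry=(0,0,0,0))
step 4 (T3 CAS): counter=8 r=(0,8,0,7) succ=(0,0,0,1) retry=(0,0,1,0)
step 5 (T2 CAS): counter=9 r=(0,8,0,7) succ=(0,1,0,1) retry=(0,0,1,0)
step 6 (T3 LOAD): counter=9 r=(0,8,9,7) succ=(0,1,0,1) retry=(0,0,1,0)
step 7 (T1 CAS): counter=9 r=(0,8,9,7) succ=(0,1,0,1) retry=(1,0,1,0)
step 8 (T2 LOAD): counter=9 r=(0,9,9,7) succ=(0,1,0,1) retry=(1,0,1,0)
step 9 (T2 CAS): counter=10 r=(0,9,9,7) succ=(0,2,0,1) retry=(1,0,1,0)
step 10 (T3 CAS): counter=10 r=(0,9,9,7) succ=(0,2,0,1) retry=(1,0,2,0)
step 11 (T3 LOAD): counter=10 r=(0,9,10,7) succ=(0,2,0,1) retry=(1,0,2,0)
step 12 (T3 CAS): counter=11 r=(0,9,10,7) succ=(0,2,1,1) retry=(1,0,2,0)
step 13 (T1 LOAD): counter=11 r=(11,9,10,7) succ=(0,2,1,1) retry=(1,0,2,0)
step 14 (T3 LOAD): counter=11 r=(11,9,11,7) succ=(0,2,1,1) retry=(1,0,2,0)
step 15 (T3 CAS): counter=12 r=(11,9,11,7) succ=(0,2,2,1) retry=(1,0,2,0)
step 16 (T3 LOAD): counter=12 r=(11,9,12,7) succ=(0,2,2,1) retry=(1,0,2,0)
step 17 (T1 CAS): counter=12 r=(11,9,12,7) succ=(0,2,2,1) retry=(2,0,2,0)
step 18 (T3 CAS): counter=13 r=(11,9,12,7) succ=(0,2,3,1) retry=(2,0,2,0)

counter=13 r=(11,9,12,7) succ=(0,2,3,1) retry=(2,0,2,0)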